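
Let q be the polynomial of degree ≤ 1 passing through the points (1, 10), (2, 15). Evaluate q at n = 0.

Write q(n) = an + b. Substituting each data point gives a linear system:
  a + b = 10
  2a + b = 15
Solving the system yields a = 5, b = 5.
So q(n) = 5n + 5.
Then q(0) = 5.

5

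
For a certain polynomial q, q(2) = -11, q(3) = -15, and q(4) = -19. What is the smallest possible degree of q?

Forward differences of the values at x = 2, 3, 4:
  q  : -11  -15  -19
  Δ  : -4  -4
  Δ^2: 0
The first differences are constant (-4) and nonzero, while all higher differences vanish, so the minimal degree is 1.

1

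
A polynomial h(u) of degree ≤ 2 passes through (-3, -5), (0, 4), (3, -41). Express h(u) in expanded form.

h(u) = -3u^2 - 6u + 4

Using the Lagrange interpolation formula with nodes -3, 0, 3:
  L_0(u) = u(u - 3) / 18
  L_1(u) = (u + 3)(u - 3) / -9
  L_2(u) = (u + 3)u / 18
Then h(u) = -5·L_0(u) + 4·L_1(u) - 41·L_2(u).
Expanding and collecting terms gives h(u) = -3u^2 - 6u + 4.
Check: h(3) = -41. ✓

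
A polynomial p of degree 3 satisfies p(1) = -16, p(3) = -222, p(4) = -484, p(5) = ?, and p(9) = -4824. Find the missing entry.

The 4 known points determine the degree-3 polynomial uniquely.
Write p(x) = ax^3 + bx^2 + cx + d. Substituting each data point gives a linear system:
  a + b + c + d = -16
  27a + 9b + 3c + d = -222
  64a + 16b + 4c + d = -484
  729a + 81b + 9c + d = -4824
Solving the system yields a = -6, b = -5, c = -5, d = 0.
So p(x) = -6x^3 - 5x^2 - 5x.
Then p(5) = -900.

-900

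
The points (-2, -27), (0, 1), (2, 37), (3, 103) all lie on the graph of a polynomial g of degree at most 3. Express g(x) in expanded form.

g(x) = 3x^3 + x^2 + 4x + 1

Using the Lagrange interpolation formula with nodes -2, 0, 2, 3:
  L_0(x) = x(x - 2)(x - 3) / -40
  L_1(x) = (x + 2)(x - 2)(x - 3) / 12
  L_2(x) = (x + 2)x(x - 3) / -8
  L_3(x) = (x + 2)x(x - 2) / 15
Then g(x) = -27·L_0(x) + 1·L_1(x) + 37·L_2(x) + 103·L_3(x).
Expanding and collecting terms gives g(x) = 3x^3 + x^2 + 4x + 1.
Check: g(0) = 1. ✓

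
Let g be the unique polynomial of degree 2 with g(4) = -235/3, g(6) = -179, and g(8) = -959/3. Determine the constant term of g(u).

Write g(u) = au^2 + bu + c. Substituting each data point gives a linear system:
  16a + 4b + c = -235/3
  36a + 6b + c = -179
  64a + 8b + c = -959/3
Solving the system yields a = -5, b = -1/3, c = 3.
So g(u) = -5u² - (1/3)u + 3.
The constant term is 3.

3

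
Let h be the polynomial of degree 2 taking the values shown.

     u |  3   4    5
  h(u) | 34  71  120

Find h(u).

Write h(u) = au^2 + bu + c. Substituting each data point gives a linear system:
  9a + 3b + c = 34
  16a + 4b + c = 71
  25a + 5b + c = 120
Solving the system yields a = 6, b = -5, c = -5.
So h(u) = 6u² - 5u - 5.
Check: h(5) = 120. ✓

h(u) = 6u^2 - 5u - 5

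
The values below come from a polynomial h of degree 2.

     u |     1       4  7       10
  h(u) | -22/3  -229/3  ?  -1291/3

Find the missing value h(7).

-652/3

On equispaced nodes a degree-2 polynomial has vanishing third forward difference, so
  - h(1) + 3·h(4) - 3·h(7) + h(10) = 0.
Substituting the known values and solving for h(7):
  -3·h(7) = 652
  h(7) = -652/3.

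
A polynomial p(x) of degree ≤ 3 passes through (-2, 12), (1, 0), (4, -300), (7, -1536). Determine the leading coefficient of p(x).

-4

Write p(x) = ax^3 + bx^2 + cx + d. Substituting each data point gives a linear system:
  -8a + 4b - 2c + d = 12
  a + b + c + d = 0
  64a + 16b + 4c + d = -300
  343a + 49b + 7c + d = -1536
Solving the system yields a = -4, b = -4, c = 4, d = 4.
So p(x) = -4x³ - 4x² + 4x + 4.
The leading coefficient is -4.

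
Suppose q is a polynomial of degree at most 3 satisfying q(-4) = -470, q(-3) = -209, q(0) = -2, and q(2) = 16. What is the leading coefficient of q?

Write q(u) = au^3 + bu^2 + cu + d. Substituting each data point gives a linear system:
  -64a + 16b - 4c + d = -470
  -27a + 9b - 3c + d = -209
  d = -2
  8a + 4b + 2c + d = 16
Solving the system yields a = 6, b = -6, c = -3, d = -2.
So q(u) = 6u³ - 6u² - 3u - 2.
The leading coefficient is 6.

6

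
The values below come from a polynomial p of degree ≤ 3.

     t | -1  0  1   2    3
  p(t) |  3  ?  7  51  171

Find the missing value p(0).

The 4 known points determine the degree-3 polynomial uniquely.
Write p(t) = at^3 + bt^2 + ct + d. Substituting each data point gives a linear system:
  -a + b - c + d = 3
  a + b + c + d = 7
  8a + 4b + 2c + d = 51
  27a + 9b + 3c + d = 171
Solving the system yields a = 6, b = 2, c = -4, d = 3.
So p(t) = 6t^3 + 2t^2 - 4t + 3.
Then p(0) = 3.

3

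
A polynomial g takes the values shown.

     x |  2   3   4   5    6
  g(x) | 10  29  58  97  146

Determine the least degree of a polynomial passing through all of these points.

Forward differences of the values at x = 2, 3, 4, 5, 6:
  g  : 10  29  58  97  146
  Δ  : 19  29  39  49
  Δ^2: 10  10  10
  Δ^3: 0  0
  Δ^4: 0
The second differences are constant (10) and nonzero, while all higher differences vanish, so the minimal degree is 2.

2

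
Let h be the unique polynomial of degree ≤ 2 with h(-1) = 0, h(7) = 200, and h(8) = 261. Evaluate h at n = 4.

Write h(n) = an^2 + bn + c. Substituting each data point gives a linear system:
  a - b + c = 0
  49a + 7b + c = 200
  64a + 8b + c = 261
Solving the system yields a = 4, b = 1, c = -3.
So h(n) = 4n^2 + n - 3.
Then h(4) = 65.

65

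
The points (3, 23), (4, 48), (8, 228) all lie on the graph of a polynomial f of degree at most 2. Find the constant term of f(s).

Write f(s) = as^2 + bs + c. Substituting each data point gives a linear system:
  9a + 3b + c = 23
  16a + 4b + c = 48
  64a + 8b + c = 228
Solving the system yields a = 4, b = -3, c = -4.
So f(s) = 4s^2 - 3s - 4.
The constant term is -4.

-4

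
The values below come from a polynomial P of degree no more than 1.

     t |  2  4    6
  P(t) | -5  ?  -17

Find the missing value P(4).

On equispaced nodes a degree-1 polynomial has vanishing second forward difference, so
  P(2) - 2·P(4) + P(6) = 0.
Substituting the known values and solving for P(4):
  -2·P(4) = 22
  P(4) = -11.

-11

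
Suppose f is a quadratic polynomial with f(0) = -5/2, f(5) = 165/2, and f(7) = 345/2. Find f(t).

Write f(t) = at^2 + bt + c. Substituting each data point gives a linear system:
  c = -5/2
  25a + 5b + c = 165/2
  49a + 7b + c = 345/2
Solving the system yields a = 4, b = -3, c = -5/2.
So f(t) = 4t² - 3t - 5/2.
Check: f(0) = -5/2. ✓

f(t) = 4t^2 - 3t - 5/2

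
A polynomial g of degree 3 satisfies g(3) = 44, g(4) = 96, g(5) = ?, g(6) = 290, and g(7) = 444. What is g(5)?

The 4 known points determine the degree-3 polynomial uniquely.
Write g(t) = at^3 + bt^2 + ct + d. Substituting each data point gives a linear system:
  27a + 9b + 3c + d = 44
  64a + 16b + 4c + d = 96
  216a + 36b + 6c + d = 290
  343a + 49b + 7c + d = 444
Solving the system yields a = 1, b = 2, c = 1, d = -4.
So g(t) = t^3 + 2t^2 + t - 4.
Then g(5) = 176.

176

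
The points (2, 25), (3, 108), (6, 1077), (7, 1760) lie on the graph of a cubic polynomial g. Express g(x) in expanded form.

g(x) = 6x^3 - 6x^2 - x + 3

Write g(x) = ax^3 + bx^2 + cx + d. Substituting each data point gives a linear system:
  8a + 4b + 2c + d = 25
  27a + 9b + 3c + d = 108
  216a + 36b + 6c + d = 1077
  343a + 49b + 7c + d = 1760
Solving the system yields a = 6, b = -6, c = -1, d = 3.
So g(x) = 6x³ - 6x² - x + 3.
Check: g(3) = 108. ✓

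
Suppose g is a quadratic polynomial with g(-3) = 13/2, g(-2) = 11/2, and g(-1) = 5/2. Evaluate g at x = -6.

-5/2

Write g(x) = ax^2 + bx + c. Substituting each data point gives a linear system:
  9a - 3b + c = 13/2
  4a - 2b + c = 11/2
  a - b + c = 5/2
Solving the system yields a = -1, b = -6, c = -5/2.
So g(x) = -x^2 - 6x - 5/2.
Then g(-6) = -5/2.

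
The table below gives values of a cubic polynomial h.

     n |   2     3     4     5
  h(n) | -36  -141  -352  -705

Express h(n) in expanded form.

h(n) = -6n^3 + n^2 + 4n

Using the Lagrange interpolation formula with nodes 2, 3, 4, 5:
  L_0(n) = (n - 3)(n - 4)(n - 5) / -6
  L_1(n) = (n - 2)(n - 4)(n - 5) / 2
  L_2(n) = (n - 2)(n - 3)(n - 5) / -2
  L_3(n) = (n - 2)(n - 3)(n - 4) / 6
Then h(n) = -36·L_0(n) - 141·L_1(n) - 352·L_2(n) - 705·L_3(n).
Expanding and collecting terms gives h(n) = -6n^3 + n^2 + 4n.
Check: h(4) = -352. ✓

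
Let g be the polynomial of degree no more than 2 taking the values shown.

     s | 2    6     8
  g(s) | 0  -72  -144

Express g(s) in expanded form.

g(s) = -3s^2 + 6s

Write g(s) = as^2 + bs + c. Substituting each data point gives a linear system:
  4a + 2b + c = 0
  36a + 6b + c = -72
  64a + 8b + c = -144
Solving the system yields a = -3, b = 6, c = 0.
So g(s) = -3s^2 + 6s.
Check: g(6) = -72. ✓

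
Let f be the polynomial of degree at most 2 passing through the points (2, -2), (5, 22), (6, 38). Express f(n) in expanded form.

Write f(n) = an^2 + bn + c. Substituting each data point gives a linear system:
  4a + 2b + c = -2
  25a + 5b + c = 22
  36a + 6b + c = 38
Solving the system yields a = 2, b = -6, c = 2.
So f(n) = 2n^2 - 6n + 2.
Check: f(6) = 38. ✓

f(n) = 2n^2 - 6n + 2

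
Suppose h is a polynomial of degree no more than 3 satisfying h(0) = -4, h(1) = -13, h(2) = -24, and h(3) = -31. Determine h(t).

Write h(t) = at^3 + bt^2 + ct + d. Substituting each data point gives a linear system:
  d = -4
  a + b + c + d = -13
  8a + 4b + 2c + d = -24
  27a + 9b + 3c + d = -31
Solving the system yields a = 1, b = -4, c = -6, d = -4.
So h(t) = t³ - 4t² - 6t - 4.
Check: h(0) = -4. ✓

h(t) = t^3 - 4t^2 - 6t - 4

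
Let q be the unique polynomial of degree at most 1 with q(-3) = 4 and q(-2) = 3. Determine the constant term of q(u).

1

Write q(u) = au + b. Substituting each data point gives a linear system:
  -3a + b = 4
  -2a + b = 3
Solving the system yields a = -1, b = 1.
So q(u) = -u + 1.
The constant term is 1.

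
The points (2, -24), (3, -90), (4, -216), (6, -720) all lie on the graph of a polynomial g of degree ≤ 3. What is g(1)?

Using the Lagrange interpolation formula with nodes 2, 3, 4, 6:
  L_0(u) = (u - 3)(u - 4)(u - 6) / -8
  L_1(u) = (u - 2)(u - 4)(u - 6) / 3
  L_2(u) = (u - 2)(u - 3)(u - 6) / -4
  L_3(u) = (u - 2)(u - 3)(u - 4) / 24
Then g(u) = -24·L_0(u) - 90·L_1(u) - 216·L_2(u) - 720·L_3(u).
Expanding and collecting terms gives g(u) = -3u³ - 3u² + 6u.
Evaluating at u = 1: g(1) = 0.

0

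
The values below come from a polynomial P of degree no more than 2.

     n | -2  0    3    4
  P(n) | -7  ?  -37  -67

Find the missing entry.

5

The 3 known points determine the degree-2 polynomial uniquely.
Write P(n) = an^2 + bn + c. Substituting each data point gives a linear system:
  4a - 2b + c = -7
  9a + 3b + c = -37
  16a + 4b + c = -67
Solving the system yields a = -4, b = -2, c = 5.
So P(n) = -4n^2 - 2n + 5.
Then P(0) = 5.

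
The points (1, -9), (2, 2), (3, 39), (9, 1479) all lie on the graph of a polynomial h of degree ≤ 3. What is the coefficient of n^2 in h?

Write h(n) = an^3 + bn^2 + cn + d. Substituting each data point gives a linear system:
  a + b + c + d = -9
  8a + 4b + 2c + d = 2
  27a + 9b + 3c + d = 39
  729a + 81b + 9c + d = 1479
Solving the system yields a = 2, b = 1, c = -6, d = -6.
So h(n) = 2n³ + n² - 6n - 6.
The coefficient of n^2 is 1.

1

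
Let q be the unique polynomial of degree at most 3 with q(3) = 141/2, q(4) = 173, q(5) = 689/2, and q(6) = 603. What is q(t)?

Write q(t) = at^3 + bt^2 + ct + d. Substituting each data point gives a linear system:
  27a + 9b + 3c + d = 141/2
  64a + 16b + 4c + d = 173
  125a + 25b + 5c + d = 689/2
  216a + 36b + 6c + d = 603
Solving the system yields a = 3, b = -3/2, c = 2, d = -3.
So q(t) = 3t^3 - (3/2)t^2 + 2t - 3.
Check: q(5) = 689/2. ✓

q(t) = 3t^3 - (3/2)t^2 + 2t - 3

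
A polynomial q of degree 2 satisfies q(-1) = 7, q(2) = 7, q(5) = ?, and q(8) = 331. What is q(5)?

On equispaced nodes a degree-2 polynomial has vanishing third forward difference, so
  - q(-1) + 3·q(2) - 3·q(5) + q(8) = 0.
Substituting the known values and solving for q(5):
  -3·q(5) = -345
  q(5) = 115.

115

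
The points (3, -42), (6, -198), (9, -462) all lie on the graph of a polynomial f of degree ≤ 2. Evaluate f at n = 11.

Write f(n) = an^2 + bn + c. Substituting each data point gives a linear system:
  9a + 3b + c = -42
  36a + 6b + c = -198
  81a + 9b + c = -462
Solving the system yields a = -6, b = 2, c = 6.
So f(n) = -6n^2 + 2n + 6.
Then f(11) = -698.

-698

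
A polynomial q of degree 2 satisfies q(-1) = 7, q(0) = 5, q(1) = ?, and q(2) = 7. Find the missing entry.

5

On equispaced nodes a degree-2 polynomial has vanishing third forward difference, so
  - q(-1) + 3·q(0) - 3·q(1) + q(2) = 0.
Substituting the known values and solving for q(1):
  -3·q(1) = -15
  q(1) = 5.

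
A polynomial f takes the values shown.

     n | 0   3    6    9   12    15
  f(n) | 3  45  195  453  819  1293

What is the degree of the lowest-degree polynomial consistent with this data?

Forward differences of the values at n = 0, 3, 6, 9, 12, 15:
  f  : 3  45  195  453  819  1293
  Δ  : 42  150  258  366  474
  Δ^2: 108  108  108  108
  Δ^3: 0  0  0
  Δ^4: 0  0
  Δ^5: 0
The second differences are constant (108) and nonzero, while all higher differences vanish, so the minimal degree is 2.

2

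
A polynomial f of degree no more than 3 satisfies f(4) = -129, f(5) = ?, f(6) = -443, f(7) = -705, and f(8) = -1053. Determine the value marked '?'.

On equispaced nodes a degree-3 polynomial has vanishing fourth forward difference, so
  f(4) - 4·f(5) + 6·f(6) - 4·f(7) + f(8) = 0.
Substituting the known values and solving for f(5):
  -4·f(5) = 1020
  f(5) = -255.

-255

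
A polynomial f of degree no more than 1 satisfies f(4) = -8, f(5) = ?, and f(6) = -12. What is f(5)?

-10

On equispaced nodes a degree-1 polynomial has vanishing second forward difference, so
  f(4) - 2·f(5) + f(6) = 0.
Substituting the known values and solving for f(5):
  -2·f(5) = 20
  f(5) = -10.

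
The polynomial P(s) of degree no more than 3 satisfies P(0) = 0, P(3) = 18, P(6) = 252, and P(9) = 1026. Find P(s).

P(s) = 2s^3 - 6s^2 + 6s

Using the Lagrange interpolation formula with nodes 0, 3, 6, 9:
  L_0(s) = (s - 3)(s - 6)(s - 9) / -162
  L_1(s) = s(s - 6)(s - 9) / 54
  L_2(s) = s(s - 3)(s - 9) / -54
  L_3(s) = s(s - 3)(s - 6) / 162
Then P(s) = 0·L_0(s) + 18·L_1(s) + 252·L_2(s) + 1026·L_3(s).
Expanding and collecting terms gives P(s) = 2s^3 - 6s^2 + 6s.
Check: P(9) = 1026. ✓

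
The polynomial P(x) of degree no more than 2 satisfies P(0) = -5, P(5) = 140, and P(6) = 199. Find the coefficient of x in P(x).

Write P(x) = ax^2 + bx + c. Substituting each data point gives a linear system:
  c = -5
  25a + 5b + c = 140
  36a + 6b + c = 199
Solving the system yields a = 5, b = 4, c = -5.
So P(x) = 5x^2 + 4x - 5.
The coefficient of x is 4.

4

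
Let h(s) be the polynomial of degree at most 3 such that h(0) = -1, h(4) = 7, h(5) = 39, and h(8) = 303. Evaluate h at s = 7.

181

Using the Lagrange interpolation formula with nodes 0, 4, 5, 8:
  L_0(s) = (s - 4)(s - 5)(s - 8) / -160
  L_1(s) = s(s - 5)(s - 8) / 16
  L_2(s) = s(s - 4)(s - 8) / -15
  L_3(s) = s(s - 4)(s - 5) / 96
Then h(s) = -1·L_0(s) + 7·L_1(s) + 39·L_2(s) + 303·L_3(s).
Expanding and collecting terms gives h(s) = s^3 - 3s^2 - 2s - 1.
Evaluating at s = 7: h(7) = 181.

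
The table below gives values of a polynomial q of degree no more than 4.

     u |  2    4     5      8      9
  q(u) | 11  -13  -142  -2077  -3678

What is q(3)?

18

Write q(u) = au^4 + bu^3 + cu^2 + du + e. Substituting each data point gives a linear system:
  16a + 8b + 4c + 2d + e = 11
  256a + 64b + 16c + 4d + e = -13
  625a + 125b + 25c + 5d + e = -142
  4096a + 512b + 64c + 8d + e = -2077
  6561a + 729b + 81c + 9d + e = -3678
Solving the system yields a = -1, b = 4, c = 0, d = -4, e = 3.
So q(u) = -u⁴ + 4u³ - 4u + 3.
Then q(3) = 18.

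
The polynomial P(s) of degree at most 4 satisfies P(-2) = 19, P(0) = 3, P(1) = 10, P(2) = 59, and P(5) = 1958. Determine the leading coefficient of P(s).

3

Write P(s) = as^4 + bs^3 + cs^2 + ds + e. Substituting each data point gives a linear system:
  16a - 8b + 4c - 2d + e = 19
  e = 3
  a + b + c + d + e = 10
  16a + 8b + 4c + 2d + e = 59
  625a + 125b + 25c + 5d + e = 1958
Solving the system yields a = 3, b = 1, c = -3, d = 6, e = 3.
So P(s) = 3s^4 + s^3 - 3s^2 + 6s + 3.
The leading coefficient is 3.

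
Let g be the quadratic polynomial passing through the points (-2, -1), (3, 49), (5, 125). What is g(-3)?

Write g(x) = ax^2 + bx + c. Substituting each data point gives a linear system:
  4a - 2b + c = -1
  9a + 3b + c = 49
  25a + 5b + c = 125
Solving the system yields a = 4, b = 6, c = -5.
So g(x) = 4x^2 + 6x - 5.
Then g(-3) = 13.

13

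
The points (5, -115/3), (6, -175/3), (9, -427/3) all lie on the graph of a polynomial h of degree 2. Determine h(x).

h(x) = -2x^2 + 2x + 5/3

Write h(x) = ax^2 + bx + c. Substituting each data point gives a linear system:
  25a + 5b + c = -115/3
  36a + 6b + c = -175/3
  81a + 9b + c = -427/3
Solving the system yields a = -2, b = 2, c = 5/3.
So h(x) = -2x^2 + 2x + 5/3.
Check: h(6) = -175/3. ✓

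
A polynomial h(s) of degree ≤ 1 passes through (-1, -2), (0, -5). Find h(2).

-11

Using the Lagrange interpolation formula with nodes -1, 0:
  L_0(s) = s / -1
  L_1(s) = (s + 1) / 1
Then h(s) = -2·L_0(s) - 5·L_1(s).
Expanding and collecting terms gives h(s) = -3s - 5.
Evaluating at s = 2: h(2) = -11.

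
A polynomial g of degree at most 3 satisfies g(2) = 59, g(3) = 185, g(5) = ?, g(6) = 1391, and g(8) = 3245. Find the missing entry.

815

The 4 known points determine the degree-3 polynomial uniquely.
Write g(u) = au^3 + bu^2 + cu + d. Substituting each data point gives a linear system:
  8a + 4b + 2c + d = 59
  27a + 9b + 3c + d = 185
  216a + 36b + 6c + d = 1391
  512a + 64b + 8c + d = 3245
Solving the system yields a = 6, b = 3, c = -3, d = 5.
So g(u) = 6u^3 + 3u^2 - 3u + 5.
Then g(5) = 815.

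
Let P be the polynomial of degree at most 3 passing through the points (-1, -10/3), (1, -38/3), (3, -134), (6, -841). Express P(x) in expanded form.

Using the Lagrange interpolation formula with nodes -1, 1, 3, 6:
  L_0(x) = (x - 1)(x - 3)(x - 6) / -56
  L_1(x) = (x + 1)(x - 3)(x - 6) / 20
  L_2(x) = (x + 1)(x - 1)(x - 6) / -24
  L_3(x) = (x + 1)(x - 1)(x - 3) / 105
Then P(x) = -10/3·L_0(x) - 38/3·L_1(x) - 134·L_2(x) - 841·L_3(x).
Expanding and collecting terms gives P(x) = -3x^3 - 5x^2 - (5/3)x - 3.
Check: P(1) = -38/3. ✓

P(x) = -3x^3 - 5x^2 - (5/3)x - 3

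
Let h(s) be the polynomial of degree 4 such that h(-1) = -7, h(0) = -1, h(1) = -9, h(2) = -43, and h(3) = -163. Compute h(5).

-1141

Forward differences of the values at s = -1, 0, 1, 2, 3:
  h  : -7  -1  -9  -43  -163
  Δ  : 6  -8  -34  -120
  Δ^2: -14  -26  -86
  Δ^3: -12  -60
  Δ^4: -48
The fourth differences are constant, confirming degree 4.
Interpolating (Newton forward form) and evaluating at s = 5 gives h(5) = -1141.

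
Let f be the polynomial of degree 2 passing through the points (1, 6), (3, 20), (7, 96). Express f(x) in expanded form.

f(x) = 2x^2 - x + 5

Using the Lagrange interpolation formula with nodes 1, 3, 7:
  L_0(x) = (x - 3)(x - 7) / 12
  L_1(x) = (x - 1)(x - 7) / -8
  L_2(x) = (x - 1)(x - 3) / 24
Then f(x) = 6·L_0(x) + 20·L_1(x) + 96·L_2(x).
Expanding and collecting terms gives f(x) = 2x^2 - x + 5.
Check: f(7) = 96. ✓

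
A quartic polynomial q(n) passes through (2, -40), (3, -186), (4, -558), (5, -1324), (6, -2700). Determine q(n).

q(n) = -2n^4 - 3n^2 - n + 6

Write q(n) = an^4 + bn^3 + cn^2 + dn + e. Substituting each data point gives a linear system:
  16a + 8b + 4c + 2d + e = -40
  81a + 27b + 9c + 3d + e = -186
  256a + 64b + 16c + 4d + e = -558
  625a + 125b + 25c + 5d + e = -1324
  1296a + 216b + 36c + 6d + e = -2700
Solving the system yields a = -2, b = 0, c = -3, d = -1, e = 6.
So q(n) = -2n^4 - 3n^2 - n + 6.
Check: q(4) = -558. ✓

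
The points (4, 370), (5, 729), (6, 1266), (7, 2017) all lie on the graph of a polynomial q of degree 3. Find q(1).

Forward differences of the values at s = 4, 5, 6, 7:
  q  : 370  729  1266  2017
  Δ  : 359  537  751
  Δ^2: 178  214
  Δ^3: 36
The third differences are constant, confirming degree 3.
Interpolating (Newton forward form) and evaluating at s = 1 gives q(1) = 1.

1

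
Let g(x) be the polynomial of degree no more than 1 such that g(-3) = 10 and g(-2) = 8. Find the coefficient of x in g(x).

-2

Write g(x) = ax + b. Substituting each data point gives a linear system:
  -3a + b = 10
  -2a + b = 8
Solving the system yields a = -2, b = 4.
So g(x) = -2x + 4.
The leading coefficient is -2.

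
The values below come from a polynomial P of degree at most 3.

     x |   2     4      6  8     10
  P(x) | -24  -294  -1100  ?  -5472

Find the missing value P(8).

The 4 known points determine the degree-3 polynomial uniquely.
Write P(x) = ax^3 + bx^2 + cx + d. Substituting each data point gives a linear system:
  8a + 4b + 2c + d = -24
  64a + 16b + 4c + d = -294
  216a + 36b + 6c + d = -1100
  1000a + 100b + 10c + d = -5472
Solving the system yields a = -6, b = 5, c = 3, d = -2.
So P(x) = -6x^3 + 5x^2 + 3x - 2.
Then P(8) = -2730.

-2730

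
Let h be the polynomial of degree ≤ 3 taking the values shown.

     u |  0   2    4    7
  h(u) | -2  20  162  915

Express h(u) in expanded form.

Write h(u) = au^3 + bu^2 + cu + d. Substituting each data point gives a linear system:
  d = -2
  8a + 4b + 2c + d = 20
  64a + 16b + 4c + d = 162
  343a + 49b + 7c + d = 915
Solving the system yields a = 3, b = -3, c = 5, d = -2.
So h(u) = 3u^3 - 3u^2 + 5u - 2.
Check: h(4) = 162. ✓

h(u) = 3u^3 - 3u^2 + 5u - 2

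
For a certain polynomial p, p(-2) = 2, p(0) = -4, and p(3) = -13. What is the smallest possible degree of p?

1

Divided differences on the nodes -2, 0, 3:
  order 0: 2  -4  -13
  order 1: -3  -3
  order 2: 0
The order-1 divided differences are all -3 (nonzero) and every higher order vanishes, so the data lies on a polynomial of degree exactly 1.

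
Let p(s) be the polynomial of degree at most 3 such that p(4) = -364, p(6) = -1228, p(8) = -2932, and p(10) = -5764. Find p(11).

-7693

Using the Lagrange interpolation formula with nodes 4, 6, 8, 10:
  L_0(s) = (s - 6)(s - 8)(s - 10) / -48
  L_1(s) = (s - 4)(s - 8)(s - 10) / 16
  L_2(s) = (s - 4)(s - 6)(s - 10) / -16
  L_3(s) = (s - 4)(s - 6)(s - 8) / 48
Then p(s) = -364·L_0(s) - 1228·L_1(s) - 2932·L_2(s) - 5764·L_3(s).
Expanding and collecting terms gives p(s) = -6s^3 + 3s^2 - 6s - 4.
Evaluating at s = 11: p(11) = -7693.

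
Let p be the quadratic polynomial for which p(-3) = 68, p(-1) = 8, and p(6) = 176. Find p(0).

-4

Write p(t) = at^2 + bt + c. Substituting each data point gives a linear system:
  9a - 3b + c = 68
  a - b + c = 8
  36a + 6b + c = 176
Solving the system yields a = 6, b = -6, c = -4.
So p(t) = 6t² - 6t - 4.
Then p(0) = -4.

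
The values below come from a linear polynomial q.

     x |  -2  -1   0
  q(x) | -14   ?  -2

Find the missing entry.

-8

On equispaced nodes a degree-1 polynomial has vanishing second forward difference, so
  q(-2) - 2·q(-1) + q(0) = 0.
Substituting the known values and solving for q(-1):
  -2·q(-1) = 16
  q(-1) = -8.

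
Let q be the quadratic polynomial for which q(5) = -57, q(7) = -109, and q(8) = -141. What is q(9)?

-177

Using the Lagrange interpolation formula with nodes 5, 7, 8:
  L_0(x) = (x - 7)(x - 8) / 6
  L_1(x) = (x - 5)(x - 8) / -2
  L_2(x) = (x - 5)(x - 7) / 3
Then q(x) = -57·L_0(x) - 109·L_1(x) - 141·L_2(x).
Expanding and collecting terms gives q(x) = -2x² - 2x + 3.
Evaluating at x = 9: q(9) = -177.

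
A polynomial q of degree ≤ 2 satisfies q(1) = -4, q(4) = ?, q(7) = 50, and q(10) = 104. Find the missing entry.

The 3 known points determine the degree-2 polynomial uniquely.
Write q(u) = au^2 + bu + c. Substituting each data point gives a linear system:
  a + b + c = -4
  49a + 7b + c = 50
  100a + 10b + c = 104
Solving the system yields a = 1, b = 1, c = -6.
So q(u) = u^2 + u - 6.
Then q(4) = 14.

14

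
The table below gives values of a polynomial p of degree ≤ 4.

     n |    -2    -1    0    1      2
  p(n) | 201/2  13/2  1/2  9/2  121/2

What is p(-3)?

961/2

Forward differences of the values at n = -2, -1, 0, 1, 2:
  p  : 201/2  13/2  1/2  9/2  121/2
  Δ  : -94  -6  4  56
  Δ^2: 88  10  52
  Δ^3: -78  42
  Δ^4: 120
The fourth differences are constant, confirming degree 4.
Interpolating (Newton forward form) and evaluating at n = -3 gives p(-3) = 961/2.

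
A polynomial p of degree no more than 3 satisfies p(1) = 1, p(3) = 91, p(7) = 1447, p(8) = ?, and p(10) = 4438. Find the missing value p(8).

2206

The 4 known points determine the degree-3 polynomial uniquely.
Write p(s) = as^3 + bs^2 + cs + d. Substituting each data point gives a linear system:
  a + b + c + d = 1
  27a + 9b + 3c + d = 91
  343a + 49b + 7c + d = 1447
  1000a + 100b + 10c + d = 4438
Solving the system yields a = 5, b = -6, c = 4, d = -2.
So p(s) = 5s^3 - 6s^2 + 4s - 2.
Then p(8) = 2206.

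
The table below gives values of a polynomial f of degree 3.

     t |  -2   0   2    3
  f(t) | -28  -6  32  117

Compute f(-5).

-451

Write f(t) = at^3 + bt^2 + ct + d. Substituting each data point gives a linear system:
  -8a + 4b - 2c + d = -28
  d = -6
  8a + 4b + 2c + d = 32
  27a + 9b + 3c + d = 117
Solving the system yields a = 4, b = 2, c = -1, d = -6.
So f(t) = 4t^3 + 2t^2 - t - 6.
Then f(-5) = -451.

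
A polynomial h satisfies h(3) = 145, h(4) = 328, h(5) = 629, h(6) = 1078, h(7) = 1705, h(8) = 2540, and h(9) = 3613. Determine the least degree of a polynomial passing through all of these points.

3

Forward differences of the values at u = 3, 4, 5, 6, 7, 8, 9:
  h  : 145  328  629  1078  1705  2540  3613
  Δ  : 183  301  449  627  835  1073
  Δ^2: 118  148  178  208  238
  Δ^3: 30  30  30  30
  Δ^4: 0  0  0
  Δ^5: 0  0
  Δ^6: 0
The third differences are constant (30) and nonzero, while all higher differences vanish, so the minimal degree is 3.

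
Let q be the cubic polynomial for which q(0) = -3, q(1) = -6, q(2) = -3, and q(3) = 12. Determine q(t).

Using the Lagrange interpolation formula with nodes 0, 1, 2, 3:
  L_0(t) = (t - 1)(t - 2)(t - 3) / -6
  L_1(t) = t(t - 2)(t - 3) / 2
  L_2(t) = t(t - 1)(t - 3) / -2
  L_3(t) = t(t - 1)(t - 2) / 6
Then q(t) = -3·L_0(t) - 6·L_1(t) - 3·L_2(t) + 12·L_3(t).
Expanding and collecting terms gives q(t) = t³ - 4t - 3.
Check: q(2) = -3. ✓

q(t) = t^3 - 4t - 3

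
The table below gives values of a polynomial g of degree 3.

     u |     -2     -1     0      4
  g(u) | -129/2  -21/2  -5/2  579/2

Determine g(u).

Using the Lagrange interpolation formula with nodes -2, -1, 0, 4:
  L_0(u) = (u + 1)u(u - 4) / -12
  L_1(u) = (u + 2)u(u - 4) / 5
  L_2(u) = (u + 2)(u + 1)(u - 4) / -8
  L_3(u) = (u + 2)(u + 1)u / 120
Then g(u) = -129/2·L_0(u) - 21/2·L_1(u) - 5/2·L_2(u) + 579/2·L_3(u).
Expanding and collecting terms gives g(u) = 6u^3 - 5u^2 - 3u - 5/2.
Check: g(-1) = -21/2. ✓

g(u) = 6u^3 - 5u^2 - 3u - 5/2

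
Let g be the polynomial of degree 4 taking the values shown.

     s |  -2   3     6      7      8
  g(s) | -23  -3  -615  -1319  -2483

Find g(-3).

-129

Write g(s) = as^4 + bs^3 + cs^2 + ds + e. Substituting each data point gives a linear system:
  16a - 8b + 4c - 2d + e = -23
  81a + 27b + 9c + 3d + e = -3
  1296a + 216b + 36c + 6d + e = -615
  2401a + 343b + 49c + 7d + e = -1319
  4096a + 512b + 64c + 8d + e = -2483
Solving the system yields a = -1, b = 3, c = 2, d = -6, e = -3.
So g(s) = -s^4 + 3s^3 + 2s^2 - 6s - 3.
Then g(-3) = -129.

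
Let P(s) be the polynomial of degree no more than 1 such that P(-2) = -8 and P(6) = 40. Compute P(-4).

Write P(s) = as + b. Substituting each data point gives a linear system:
  -2a + b = -8
  6a + b = 40
Solving the system yields a = 6, b = 4.
So P(s) = 6s + 4.
Then P(-4) = -20.

-20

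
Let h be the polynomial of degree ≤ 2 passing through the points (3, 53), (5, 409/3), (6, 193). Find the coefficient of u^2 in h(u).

Write h(u) = au^2 + bu + c. Substituting each data point gives a linear system:
  9a + 3b + c = 53
  25a + 5b + c = 409/3
  36a + 6b + c = 193
Solving the system yields a = 5, b = 5/3, c = 3.
So h(u) = 5u^2 + (5/3)u + 3.
The leading coefficient is 5.

5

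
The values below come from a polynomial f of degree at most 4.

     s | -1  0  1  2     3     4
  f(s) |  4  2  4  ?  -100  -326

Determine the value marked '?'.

-14

On equispaced nodes a degree-4 polynomial has vanishing fifth forward difference, so
  - f(-1) + 5·f(0) - 10·f(1) + 10·f(2) - 5·f(3) + f(4) = 0.
Substituting the known values and solving for f(2):
  10·f(2) = -140
  f(2) = -14.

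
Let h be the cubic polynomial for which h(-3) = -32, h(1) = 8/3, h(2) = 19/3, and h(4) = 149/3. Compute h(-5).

Using the Lagrange interpolation formula with nodes -3, 1, 2, 4:
  L_0(s) = (s - 1)(s - 2)(s - 4) / -140
  L_1(s) = (s + 3)(s - 2)(s - 4) / 12
  L_2(s) = (s + 3)(s - 1)(s - 4) / -10
  L_3(s) = (s + 3)(s - 1)(s - 2) / 42
Then h(s) = -32·L_0(s) + 8/3·L_1(s) + 19/3·L_2(s) + 149/3·L_3(s).
Expanding and collecting terms gives h(s) = s^3 - s^2 - (1/3)s + 3.
Evaluating at s = -5: h(-5) = -436/3.

-436/3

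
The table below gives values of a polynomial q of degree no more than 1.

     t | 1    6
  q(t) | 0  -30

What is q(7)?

-36

Using the Lagrange interpolation formula with nodes 1, 6:
  L_0(t) = (t - 6) / -5
  L_1(t) = (t - 1) / 5
Then q(t) = 0·L_0(t) - 30·L_1(t).
Expanding and collecting terms gives q(t) = -6t + 6.
Evaluating at t = 7: q(7) = -36.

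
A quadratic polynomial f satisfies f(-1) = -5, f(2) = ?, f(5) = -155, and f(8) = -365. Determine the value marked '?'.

-35

The 3 known points determine the degree-2 polynomial uniquely.
Write f(x) = ax^2 + bx + c. Substituting each data point gives a linear system:
  a - b + c = -5
  25a + 5b + c = -155
  64a + 8b + c = -365
Solving the system yields a = -5, b = -5, c = -5.
So f(x) = -5x^2 - 5x - 5.
Then f(2) = -35.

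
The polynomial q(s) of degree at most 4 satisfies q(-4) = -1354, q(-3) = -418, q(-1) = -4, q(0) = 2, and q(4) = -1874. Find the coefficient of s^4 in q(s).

-6

Write q(s) = as^4 + bs^3 + cs^2 + ds + e. Substituting each data point gives a linear system:
  256a - 64b + 16c - 4d + e = -1354
  81a - 27b + 9c - 3d + e = -418
  a - b + c - d + e = -4
  e = 2
  256a + 64b + 16c + 4d + e = -1874
Solving the system yields a = -6, b = -4, c = -5, d = -1, e = 2.
So q(s) = -6s^4 - 4s^3 - 5s^2 - s + 2.
The leading coefficient is -6.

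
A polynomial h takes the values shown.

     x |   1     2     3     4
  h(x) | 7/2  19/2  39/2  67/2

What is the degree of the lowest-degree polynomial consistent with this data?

Forward differences of the values at x = 1, 2, 3, 4:
  h  : 7/2  19/2  39/2  67/2
  Δ  : 6  10  14
  Δ^2: 4  4
  Δ^3: 0
The second differences are constant (4) and nonzero, while all higher differences vanish, so the minimal degree is 2.

2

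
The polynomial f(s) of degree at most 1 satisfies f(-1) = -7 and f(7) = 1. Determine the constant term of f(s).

-6

Write f(s) = as + b. Substituting each data point gives a linear system:
  -a + b = -7
  7a + b = 1
Solving the system yields a = 1, b = -6.
So f(s) = s - 6.
The constant term is -6.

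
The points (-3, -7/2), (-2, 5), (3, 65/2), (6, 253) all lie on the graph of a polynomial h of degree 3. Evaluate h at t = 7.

Using the Lagrange interpolation formula with nodes -3, -2, 3, 6:
  L_0(t) = (t + 2)(t - 3)(t - 6) / -54
  L_1(t) = (t + 3)(t - 3)(t - 6) / 40
  L_2(t) = (t + 3)(t + 2)(t - 6) / -90
  L_3(t) = (t + 3)(t + 2)(t - 3) / 216
Then h(t) = -7/2·L_0(t) + 5·L_1(t) + 65/2·L_2(t) + 253·L_3(t).
Expanding and collecting terms gives h(t) = t^3 + (3/2)t^2 - 3t + 1.
Evaluating at t = 7: h(7) = 793/2.

793/2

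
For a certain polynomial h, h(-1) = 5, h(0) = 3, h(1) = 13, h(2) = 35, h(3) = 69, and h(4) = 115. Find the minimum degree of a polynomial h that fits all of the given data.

2

Forward differences of the values at u = -1, 0, 1, 2, 3, 4:
  h  : 5  3  13  35  69  115
  Δ  : -2  10  22  34  46
  Δ^2: 12  12  12  12
  Δ^3: 0  0  0
  Δ^4: 0  0
  Δ^5: 0
The second differences are constant (12) and nonzero, while all higher differences vanish, so the minimal degree is 2.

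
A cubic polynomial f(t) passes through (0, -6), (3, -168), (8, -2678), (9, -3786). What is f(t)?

Write f(t) = at^3 + bt^2 + ct + d. Substituting each data point gives a linear system:
  d = -6
  27a + 9b + 3c + d = -168
  512a + 64b + 8c + d = -2678
  729a + 81b + 9c + d = -3786
Solving the system yields a = -5, b = -1, c = -6, d = -6.
So f(t) = -5t^3 - t^2 - 6t - 6.
Check: f(0) = -6. ✓

f(t) = -5t^3 - t^2 - 6t - 6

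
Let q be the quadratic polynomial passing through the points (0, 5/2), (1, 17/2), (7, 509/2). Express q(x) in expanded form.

q(x) = 5x^2 + x + 5/2

Write q(x) = ax^2 + bx + c. Substituting each data point gives a linear system:
  c = 5/2
  a + b + c = 17/2
  49a + 7b + c = 509/2
Solving the system yields a = 5, b = 1, c = 5/2.
So q(x) = 5x² + x + 5/2.
Check: q(7) = 509/2. ✓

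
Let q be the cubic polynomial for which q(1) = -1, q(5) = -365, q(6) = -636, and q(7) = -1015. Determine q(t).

q(t) = -3t^3 + 2t

Using the Lagrange interpolation formula with nodes 1, 5, 6, 7:
  L_0(t) = (t - 5)(t - 6)(t - 7) / -120
  L_1(t) = (t - 1)(t - 6)(t - 7) / 8
  L_2(t) = (t - 1)(t - 5)(t - 7) / -5
  L_3(t) = (t - 1)(t - 5)(t - 6) / 12
Then q(t) = -1·L_0(t) - 365·L_1(t) - 636·L_2(t) - 1015·L_3(t).
Expanding and collecting terms gives q(t) = -3t^3 + 2t.
Check: q(1) = -1. ✓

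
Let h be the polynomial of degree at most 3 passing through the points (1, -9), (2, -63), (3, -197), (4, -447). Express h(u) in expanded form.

Write h(u) = au^3 + bu^2 + cu + d. Substituting each data point gives a linear system:
  a + b + c + d = -9
  8a + 4b + 2c + d = -63
  27a + 9b + 3c + d = -197
  64a + 16b + 4c + d = -447
Solving the system yields a = -6, b = -4, c = 0, d = 1.
So h(u) = -6u^3 - 4u^2 + 1.
Check: h(1) = -9. ✓

h(u) = -6u^3 - 4u^2 + 1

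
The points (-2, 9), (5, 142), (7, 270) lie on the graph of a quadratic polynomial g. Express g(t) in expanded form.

g(t) = 5t^2 + 4t - 3

Using the Lagrange interpolation formula with nodes -2, 5, 7:
  L_0(t) = (t - 5)(t - 7) / 63
  L_1(t) = (t + 2)(t - 7) / -14
  L_2(t) = (t + 2)(t - 5) / 18
Then g(t) = 9·L_0(t) + 142·L_1(t) + 270·L_2(t).
Expanding and collecting terms gives g(t) = 5t^2 + 4t - 3.
Check: g(-2) = 9. ✓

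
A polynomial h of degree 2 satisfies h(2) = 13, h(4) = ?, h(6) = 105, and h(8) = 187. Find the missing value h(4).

On equispaced nodes a degree-2 polynomial has vanishing third forward difference, so
  - h(2) + 3·h(4) - 3·h(6) + h(8) = 0.
Substituting the known values and solving for h(4):
  3·h(4) = 141
  h(4) = 47.

47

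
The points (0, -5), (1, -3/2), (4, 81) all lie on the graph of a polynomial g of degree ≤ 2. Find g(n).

g(n) = 6n^2 - (5/2)n - 5

Write g(n) = an^2 + bn + c. Substituting each data point gives a linear system:
  c = -5
  a + b + c = -3/2
  16a + 4b + c = 81
Solving the system yields a = 6, b = -5/2, c = -5.
So g(n) = 6n² - (5/2)n - 5.
Check: g(4) = 81. ✓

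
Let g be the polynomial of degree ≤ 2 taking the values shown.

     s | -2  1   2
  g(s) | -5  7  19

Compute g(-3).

-1

Write g(s) = as^2 + bs + c. Substituting each data point gives a linear system:
  4a - 2b + c = -5
  a + b + c = 7
  4a + 2b + c = 19
Solving the system yields a = 2, b = 6, c = -1.
So g(s) = 2s² + 6s - 1.
Then g(-3) = -1.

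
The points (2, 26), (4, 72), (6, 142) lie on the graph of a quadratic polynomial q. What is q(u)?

Write q(u) = au^2 + bu + c. Substituting each data point gives a linear system:
  4a + 2b + c = 26
  16a + 4b + c = 72
  36a + 6b + c = 142
Solving the system yields a = 3, b = 5, c = 4.
So q(u) = 3u^2 + 5u + 4.
Check: q(6) = 142. ✓

q(u) = 3u^2 + 5u + 4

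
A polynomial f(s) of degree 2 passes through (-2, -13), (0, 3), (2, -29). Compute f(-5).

-127

Using the Lagrange interpolation formula with nodes -2, 0, 2:
  L_0(s) = s(s - 2) / 8
  L_1(s) = (s + 2)(s - 2) / -4
  L_2(s) = (s + 2)s / 8
Then f(s) = -13·L_0(s) + 3·L_1(s) - 29·L_2(s).
Expanding and collecting terms gives f(s) = -6s² - 4s + 3.
Evaluating at s = -5: f(-5) = -127.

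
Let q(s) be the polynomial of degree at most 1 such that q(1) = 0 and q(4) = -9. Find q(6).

-15

Write q(s) = as + b. Substituting each data point gives a linear system:
  a + b = 0
  4a + b = -9
Solving the system yields a = -3, b = 3.
So q(s) = -3s + 3.
Then q(6) = -15.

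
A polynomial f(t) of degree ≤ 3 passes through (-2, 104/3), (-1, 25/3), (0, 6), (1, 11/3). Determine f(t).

f(t) = -4t^3 + (5/3)t + 6

Using the Lagrange interpolation formula with nodes -2, -1, 0, 1:
  L_0(t) = (t + 1)t(t - 1) / -6
  L_1(t) = (t + 2)t(t - 1) / 2
  L_2(t) = (t + 2)(t + 1)(t - 1) / -2
  L_3(t) = (t + 2)(t + 1)t / 6
Then f(t) = 104/3·L_0(t) + 25/3·L_1(t) + 6·L_2(t) + 11/3·L_3(t).
Expanding and collecting terms gives f(t) = -4t^3 + (5/3)t + 6.
Check: f(1) = 11/3. ✓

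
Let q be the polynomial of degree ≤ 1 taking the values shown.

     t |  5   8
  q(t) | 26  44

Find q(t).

q(t) = 6t - 4

Write q(t) = at + b. Substituting each data point gives a linear system:
  5a + b = 26
  8a + b = 44
Solving the system yields a = 6, b = -4.
So q(t) = 6t - 4.
Check: q(8) = 44. ✓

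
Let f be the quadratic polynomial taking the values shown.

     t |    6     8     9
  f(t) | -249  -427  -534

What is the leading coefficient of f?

Write f(t) = at^2 + bt + c. Substituting each data point gives a linear system:
  36a + 6b + c = -249
  64a + 8b + c = -427
  81a + 9b + c = -534
Solving the system yields a = -6, b = -5, c = -3.
So f(t) = -6t^2 - 5t - 3.
The leading coefficient is -6.

-6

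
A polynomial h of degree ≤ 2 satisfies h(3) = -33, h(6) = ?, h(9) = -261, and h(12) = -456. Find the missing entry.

On equispaced nodes a degree-2 polynomial has vanishing third forward difference, so
  - h(3) + 3·h(6) - 3·h(9) + h(12) = 0.
Substituting the known values and solving for h(6):
  3·h(6) = -360
  h(6) = -120.

-120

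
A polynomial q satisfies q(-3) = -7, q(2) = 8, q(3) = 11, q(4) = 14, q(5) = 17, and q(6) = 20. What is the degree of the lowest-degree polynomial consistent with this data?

Divided differences on the nodes -3, 2, 3, 4, 5, 6:
  order 0: -7  8  11  14  17  20
  order 1: 3  3  3  3  3
  order 2: 0  0  0  0
  order 3: 0  0  0
  order 4: 0  0
  order 5: 0
The order-1 divided differences are all 3 (nonzero) and every higher order vanishes, so the data lies on a polynomial of degree exactly 1.

1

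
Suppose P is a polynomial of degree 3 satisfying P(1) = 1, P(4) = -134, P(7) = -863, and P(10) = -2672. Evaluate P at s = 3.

Using the Lagrange interpolation formula with nodes 1, 4, 7, 10:
  L_0(s) = (s - 4)(s - 7)(s - 10) / -162
  L_1(s) = (s - 1)(s - 7)(s - 10) / 54
  L_2(s) = (s - 1)(s - 4)(s - 10) / -54
  L_3(s) = (s - 1)(s - 4)(s - 7) / 162
Then P(s) = 1·L_0(s) - 134·L_1(s) - 863·L_2(s) - 2672·L_3(s).
Expanding and collecting terms gives P(s) = -3s³ + 3s² + 3s - 2.
Evaluating at s = 3: P(3) = -47.

-47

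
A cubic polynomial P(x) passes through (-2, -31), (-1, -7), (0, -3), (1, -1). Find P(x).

Write P(x) = ax^3 + bx^2 + cx + d. Substituting each data point gives a linear system:
  -8a + 4b - 2c + d = -31
  -a + b - c + d = -7
  d = -3
  a + b + c + d = -1
Solving the system yields a = 3, b = -1, c = 0, d = -3.
So P(x) = 3x^3 - x^2 - 3.
Check: P(1) = -1. ✓

P(x) = 3x^3 - x^2 - 3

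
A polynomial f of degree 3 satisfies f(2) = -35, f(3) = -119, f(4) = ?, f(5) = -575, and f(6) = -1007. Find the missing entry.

-289

On equispaced nodes a degree-3 polynomial has vanishing fourth forward difference, so
  f(2) - 4·f(3) + 6·f(4) - 4·f(5) + f(6) = 0.
Substituting the known values and solving for f(4):
  6·f(4) = -1734
  f(4) = -289.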